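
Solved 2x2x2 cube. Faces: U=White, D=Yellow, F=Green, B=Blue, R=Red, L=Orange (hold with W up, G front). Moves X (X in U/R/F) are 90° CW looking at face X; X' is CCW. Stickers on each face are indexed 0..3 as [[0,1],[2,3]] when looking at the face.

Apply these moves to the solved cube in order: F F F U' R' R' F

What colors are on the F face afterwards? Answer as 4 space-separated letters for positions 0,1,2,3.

After move 1 (F): F=GGGG U=WWOO R=WRWR D=RRYY L=OYOY
After move 2 (F): F=GGGG U=WWYY R=OROR D=WWYY L=OROR
After move 3 (F): F=GGGG U=WWRR R=YRYR D=OOYY L=OWOW
After move 4 (U'): U=WRWR F=OWGG R=GGYR B=YRBB L=BBOW
After move 5 (R'): R=GRGY U=WBWY F=ORGR D=OWYG B=YROB
After move 6 (R'): R=RYGG U=WOWY F=OBGY D=ORYR B=GRWB
After move 7 (F): F=GOYB U=WOWB R=WYYG D=GRYR L=BOOR
Query: F face = GOYB

Answer: G O Y B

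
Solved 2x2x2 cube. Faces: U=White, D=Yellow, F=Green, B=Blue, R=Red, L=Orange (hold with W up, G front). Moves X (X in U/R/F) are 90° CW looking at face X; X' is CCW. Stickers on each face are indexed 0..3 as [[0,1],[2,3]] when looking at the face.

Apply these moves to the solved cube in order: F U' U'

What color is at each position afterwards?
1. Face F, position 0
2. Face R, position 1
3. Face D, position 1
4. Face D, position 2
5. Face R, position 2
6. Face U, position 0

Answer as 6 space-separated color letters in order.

Answer: B Y R Y W O

Derivation:
After move 1 (F): F=GGGG U=WWOO R=WRWR D=RRYY L=OYOY
After move 2 (U'): U=WOWO F=OYGG R=GGWR B=WRBB L=BBOY
After move 3 (U'): U=OOWW F=BBGG R=OYWR B=GGBB L=WROY
Query 1: F[0] = B
Query 2: R[1] = Y
Query 3: D[1] = R
Query 4: D[2] = Y
Query 5: R[2] = W
Query 6: U[0] = O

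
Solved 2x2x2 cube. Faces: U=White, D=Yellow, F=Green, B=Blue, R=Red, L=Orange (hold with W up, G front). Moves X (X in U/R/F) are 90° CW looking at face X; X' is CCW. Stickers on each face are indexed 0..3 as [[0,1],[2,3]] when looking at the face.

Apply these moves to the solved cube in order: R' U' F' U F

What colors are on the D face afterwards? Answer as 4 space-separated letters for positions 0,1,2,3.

After move 1 (R'): R=RRRR U=WBWB F=GWGW D=YGYG B=YBYB
After move 2 (U'): U=BBWW F=OOGW R=GWRR B=RRYB L=YBOO
After move 3 (F'): F=OWOG U=BBGR R=GWYR D=BOYG L=YWOW
After move 4 (U): U=GBRB F=GWOG R=RRYR B=YWYB L=OWOW
After move 5 (F): F=OGGW U=GBWW R=RRBR D=YRYG L=OBOO
Query: D face = YRYG

Answer: Y R Y G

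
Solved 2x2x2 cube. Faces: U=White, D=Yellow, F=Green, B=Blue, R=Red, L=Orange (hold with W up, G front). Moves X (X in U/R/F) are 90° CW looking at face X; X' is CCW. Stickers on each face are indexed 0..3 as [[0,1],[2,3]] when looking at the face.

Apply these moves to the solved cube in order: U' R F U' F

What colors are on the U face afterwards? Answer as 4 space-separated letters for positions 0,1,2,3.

After move 1 (U'): U=WWWW F=OOGG R=GGRR B=RRBB L=BBOO
After move 2 (R): R=RGRG U=WOWG F=OYGY D=YBYR B=WRWB
After move 3 (F): F=GOYY U=WOOB R=WGGG D=RRYR L=BYOB
After move 4 (U'): U=OBWO F=BYYY R=GOGG B=WGWB L=WROB
After move 5 (F): F=YBYY U=OBBR R=WOOG D=GGYR L=WROR
Query: U face = OBBR

Answer: O B B R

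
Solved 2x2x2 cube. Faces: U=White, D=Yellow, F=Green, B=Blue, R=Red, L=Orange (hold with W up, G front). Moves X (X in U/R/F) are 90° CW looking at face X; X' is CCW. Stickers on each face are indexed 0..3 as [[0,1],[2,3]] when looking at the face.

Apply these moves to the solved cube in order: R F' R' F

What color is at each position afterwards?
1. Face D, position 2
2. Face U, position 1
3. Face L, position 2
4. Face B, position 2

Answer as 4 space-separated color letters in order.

After move 1 (R): R=RRRR U=WGWG F=GYGY D=YBYB B=WBWB
After move 2 (F'): F=YYGG U=WGRR R=BRYR D=OOYB L=OGOW
After move 3 (R'): R=RRBY U=WWRW F=YGGR D=OYYG B=BBOB
After move 4 (F): F=GYRG U=WWWG R=RRWY D=BRYG L=OOOY
Query 1: D[2] = Y
Query 2: U[1] = W
Query 3: L[2] = O
Query 4: B[2] = O

Answer: Y W O O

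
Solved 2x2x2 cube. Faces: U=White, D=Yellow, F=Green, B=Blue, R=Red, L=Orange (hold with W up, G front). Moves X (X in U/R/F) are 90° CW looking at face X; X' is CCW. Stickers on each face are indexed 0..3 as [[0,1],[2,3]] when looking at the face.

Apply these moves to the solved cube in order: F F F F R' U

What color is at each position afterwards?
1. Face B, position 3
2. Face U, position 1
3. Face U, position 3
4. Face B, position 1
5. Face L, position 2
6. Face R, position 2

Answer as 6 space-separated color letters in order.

Answer: B W B O O R

Derivation:
After move 1 (F): F=GGGG U=WWOO R=WRWR D=RRYY L=OYOY
After move 2 (F): F=GGGG U=WWYY R=OROR D=WWYY L=OROR
After move 3 (F): F=GGGG U=WWRR R=YRYR D=OOYY L=OWOW
After move 4 (F): F=GGGG U=WWWW R=RRRR D=YYYY L=OOOO
After move 5 (R'): R=RRRR U=WBWB F=GWGW D=YGYG B=YBYB
After move 6 (U): U=WWBB F=RRGW R=YBRR B=OOYB L=GWOO
Query 1: B[3] = B
Query 2: U[1] = W
Query 3: U[3] = B
Query 4: B[1] = O
Query 5: L[2] = O
Query 6: R[2] = R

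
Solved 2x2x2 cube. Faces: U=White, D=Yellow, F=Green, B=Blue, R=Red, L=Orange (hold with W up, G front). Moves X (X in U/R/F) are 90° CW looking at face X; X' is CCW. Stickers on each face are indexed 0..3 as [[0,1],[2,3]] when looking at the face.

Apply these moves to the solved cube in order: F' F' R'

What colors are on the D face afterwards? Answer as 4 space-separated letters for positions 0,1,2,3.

Answer: W G Y G

Derivation:
After move 1 (F'): F=GGGG U=WWRR R=YRYR D=OOYY L=OWOW
After move 2 (F'): F=GGGG U=WWYY R=OROR D=WWYY L=OROR
After move 3 (R'): R=RROO U=WBYB F=GWGY D=WGYG B=YBWB
Query: D face = WGYG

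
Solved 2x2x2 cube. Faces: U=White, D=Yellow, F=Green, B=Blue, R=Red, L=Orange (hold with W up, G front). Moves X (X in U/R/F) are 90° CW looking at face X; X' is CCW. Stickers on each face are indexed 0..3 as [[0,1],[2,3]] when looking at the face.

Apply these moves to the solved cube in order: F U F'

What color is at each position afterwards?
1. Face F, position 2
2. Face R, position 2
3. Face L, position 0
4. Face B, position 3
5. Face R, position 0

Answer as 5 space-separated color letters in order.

After move 1 (F): F=GGGG U=WWOO R=WRWR D=RRYY L=OYOY
After move 2 (U): U=OWOW F=WRGG R=BBWR B=OYBB L=GGOY
After move 3 (F'): F=RGWG U=OWBW R=RBRR D=GYYY L=GWOO
Query 1: F[2] = W
Query 2: R[2] = R
Query 3: L[0] = G
Query 4: B[3] = B
Query 5: R[0] = R

Answer: W R G B R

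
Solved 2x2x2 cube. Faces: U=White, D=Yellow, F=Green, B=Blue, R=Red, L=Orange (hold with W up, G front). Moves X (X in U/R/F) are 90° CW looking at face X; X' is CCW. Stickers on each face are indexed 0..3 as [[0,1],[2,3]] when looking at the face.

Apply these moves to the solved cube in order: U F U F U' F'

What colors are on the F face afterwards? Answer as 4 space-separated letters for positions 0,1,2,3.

After move 1 (U): U=WWWW F=RRGG R=BBRR B=OOBB L=GGOO
After move 2 (F): F=GRGR U=WWOG R=WBWR D=RBYY L=GYOY
After move 3 (U): U=OWGW F=WBGR R=OOWR B=GYBB L=GROY
After move 4 (F): F=GWRB U=OWYR R=GOWR D=WOYY L=GROB
After move 5 (U'): U=WROY F=GRRB R=GWWR B=GOBB L=GYOB
After move 6 (F'): F=RBGR U=WRGW R=OWWR D=YBYY L=GYOO
Query: F face = RBGR

Answer: R B G R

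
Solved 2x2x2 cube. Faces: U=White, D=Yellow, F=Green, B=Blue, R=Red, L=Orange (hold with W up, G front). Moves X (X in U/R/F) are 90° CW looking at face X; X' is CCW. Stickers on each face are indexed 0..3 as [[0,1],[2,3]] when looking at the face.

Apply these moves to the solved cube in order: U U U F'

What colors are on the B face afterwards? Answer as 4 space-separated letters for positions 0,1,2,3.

Answer: R R B B

Derivation:
After move 1 (U): U=WWWW F=RRGG R=BBRR B=OOBB L=GGOO
After move 2 (U): U=WWWW F=BBGG R=OORR B=GGBB L=RROO
After move 3 (U): U=WWWW F=OOGG R=GGRR B=RRBB L=BBOO
After move 4 (F'): F=OGOG U=WWGR R=YGYR D=BOYY L=BWOW
Query: B face = RRBB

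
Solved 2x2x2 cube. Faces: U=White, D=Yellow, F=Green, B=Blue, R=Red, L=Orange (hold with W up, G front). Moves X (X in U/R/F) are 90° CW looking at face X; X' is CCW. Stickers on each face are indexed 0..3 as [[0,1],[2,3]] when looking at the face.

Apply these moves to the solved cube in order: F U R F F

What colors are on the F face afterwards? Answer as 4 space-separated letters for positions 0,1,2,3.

Answer: Y G R W

Derivation:
After move 1 (F): F=GGGG U=WWOO R=WRWR D=RRYY L=OYOY
After move 2 (U): U=OWOW F=WRGG R=BBWR B=OYBB L=GGOY
After move 3 (R): R=WBRB U=OROG F=WRGY D=RBYO B=WYWB
After move 4 (F): F=GWYR U=ORYG R=OBGB D=RWYO L=GROB
After move 5 (F): F=YGRW U=ORBR R=YBGB D=GOYO L=GROW
Query: F face = YGRW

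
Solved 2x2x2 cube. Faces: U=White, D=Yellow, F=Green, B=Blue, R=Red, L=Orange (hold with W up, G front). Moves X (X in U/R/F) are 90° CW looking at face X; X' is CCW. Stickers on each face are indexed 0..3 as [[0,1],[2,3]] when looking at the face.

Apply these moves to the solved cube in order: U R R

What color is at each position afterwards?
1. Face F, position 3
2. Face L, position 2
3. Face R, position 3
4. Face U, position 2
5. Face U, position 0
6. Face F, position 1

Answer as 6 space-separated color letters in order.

After move 1 (U): U=WWWW F=RRGG R=BBRR B=OOBB L=GGOO
After move 2 (R): R=RBRB U=WRWG F=RYGY D=YBYO B=WOWB
After move 3 (R): R=RRBB U=WYWY F=RBGO D=YWYW B=GORB
Query 1: F[3] = O
Query 2: L[2] = O
Query 3: R[3] = B
Query 4: U[2] = W
Query 5: U[0] = W
Query 6: F[1] = B

Answer: O O B W W B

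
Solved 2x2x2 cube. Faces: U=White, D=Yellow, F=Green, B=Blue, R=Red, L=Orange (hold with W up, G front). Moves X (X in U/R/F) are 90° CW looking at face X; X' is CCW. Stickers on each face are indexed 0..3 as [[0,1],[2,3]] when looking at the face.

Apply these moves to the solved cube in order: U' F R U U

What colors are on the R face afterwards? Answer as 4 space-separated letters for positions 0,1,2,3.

After move 1 (U'): U=WWWW F=OOGG R=GGRR B=RRBB L=BBOO
After move 2 (F): F=GOGO U=WWOB R=WGWR D=RGYY L=BYOY
After move 3 (R): R=WWRG U=WOOO F=GGGY D=RBYR B=BRWB
After move 4 (U): U=OWOO F=WWGY R=BRRG B=BYWB L=GGOY
After move 5 (U): U=OOOW F=BRGY R=BYRG B=GGWB L=WWOY
Query: R face = BYRG

Answer: B Y R G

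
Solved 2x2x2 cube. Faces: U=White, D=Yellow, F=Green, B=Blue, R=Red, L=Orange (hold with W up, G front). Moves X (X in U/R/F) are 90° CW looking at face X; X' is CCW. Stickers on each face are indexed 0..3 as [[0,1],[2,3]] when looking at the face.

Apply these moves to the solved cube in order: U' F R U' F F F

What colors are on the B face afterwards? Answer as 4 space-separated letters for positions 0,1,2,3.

Answer: W W W B

Derivation:
After move 1 (U'): U=WWWW F=OOGG R=GGRR B=RRBB L=BBOO
After move 2 (F): F=GOGO U=WWOB R=WGWR D=RGYY L=BYOY
After move 3 (R): R=WWRG U=WOOO F=GGGY D=RBYR B=BRWB
After move 4 (U'): U=OOWO F=BYGY R=GGRG B=WWWB L=BROY
After move 5 (F): F=GBYY U=OOYR R=WGOG D=RGYR L=BROB
After move 6 (F): F=YGYB U=OOBR R=YGRG D=OWYR L=BROG
After move 7 (F): F=YYBG U=OOGR R=BGRG D=RYYR L=BOOW
Query: B face = WWWB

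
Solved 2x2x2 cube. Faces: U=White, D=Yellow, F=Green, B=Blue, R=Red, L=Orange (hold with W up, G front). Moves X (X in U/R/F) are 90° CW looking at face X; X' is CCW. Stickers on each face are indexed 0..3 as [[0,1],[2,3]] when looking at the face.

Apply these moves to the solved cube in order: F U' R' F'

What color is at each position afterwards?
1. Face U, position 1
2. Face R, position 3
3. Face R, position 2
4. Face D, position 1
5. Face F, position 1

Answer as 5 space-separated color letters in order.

After move 1 (F): F=GGGG U=WWOO R=WRWR D=RRYY L=OYOY
After move 2 (U'): U=WOWO F=OYGG R=GGWR B=WRBB L=BBOY
After move 3 (R'): R=GRGW U=WBWW F=OOGO D=RYYG B=YRRB
After move 4 (F'): F=OOOG U=WBGG R=YRRW D=BYYG L=BWOW
Query 1: U[1] = B
Query 2: R[3] = W
Query 3: R[2] = R
Query 4: D[1] = Y
Query 5: F[1] = O

Answer: B W R Y O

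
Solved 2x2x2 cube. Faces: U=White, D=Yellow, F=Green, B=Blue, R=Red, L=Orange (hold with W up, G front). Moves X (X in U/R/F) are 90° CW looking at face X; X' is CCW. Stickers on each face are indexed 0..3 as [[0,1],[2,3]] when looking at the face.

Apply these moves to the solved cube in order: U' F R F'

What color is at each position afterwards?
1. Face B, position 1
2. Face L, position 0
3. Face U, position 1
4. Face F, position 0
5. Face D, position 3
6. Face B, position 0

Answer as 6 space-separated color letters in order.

After move 1 (U'): U=WWWW F=OOGG R=GGRR B=RRBB L=BBOO
After move 2 (F): F=GOGO U=WWOB R=WGWR D=RGYY L=BYOY
After move 3 (R): R=WWRG U=WOOO F=GGGY D=RBYR B=BRWB
After move 4 (F'): F=GYGG U=WOWR R=BWRG D=YYYR L=BOOO
Query 1: B[1] = R
Query 2: L[0] = B
Query 3: U[1] = O
Query 4: F[0] = G
Query 5: D[3] = R
Query 6: B[0] = B

Answer: R B O G R B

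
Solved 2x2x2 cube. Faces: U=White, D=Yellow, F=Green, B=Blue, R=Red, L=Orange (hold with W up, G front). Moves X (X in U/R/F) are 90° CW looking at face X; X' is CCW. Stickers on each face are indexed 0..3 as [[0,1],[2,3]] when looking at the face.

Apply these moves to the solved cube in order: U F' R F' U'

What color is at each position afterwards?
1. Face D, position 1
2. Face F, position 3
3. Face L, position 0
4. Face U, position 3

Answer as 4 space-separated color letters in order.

Answer: W R R Y

Derivation:
After move 1 (U): U=WWWW F=RRGG R=BBRR B=OOBB L=GGOO
After move 2 (F'): F=RGRG U=WWBR R=YBYR D=GOYY L=GWOW
After move 3 (R): R=YYRB U=WGBG F=RORY D=GBYO B=ROWB
After move 4 (F'): F=OYRR U=WGYR R=BYGB D=WWYO L=GGOB
After move 5 (U'): U=GRWY F=GGRR R=OYGB B=BYWB L=ROOB
Query 1: D[1] = W
Query 2: F[3] = R
Query 3: L[0] = R
Query 4: U[3] = Y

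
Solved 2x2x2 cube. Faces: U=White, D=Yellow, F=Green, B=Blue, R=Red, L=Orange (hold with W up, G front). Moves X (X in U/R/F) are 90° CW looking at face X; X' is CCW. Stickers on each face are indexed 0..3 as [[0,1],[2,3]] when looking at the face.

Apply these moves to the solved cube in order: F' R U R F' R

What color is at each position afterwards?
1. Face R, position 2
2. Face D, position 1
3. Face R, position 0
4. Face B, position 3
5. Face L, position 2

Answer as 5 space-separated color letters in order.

After move 1 (F'): F=GGGG U=WWRR R=YRYR D=OOYY L=OWOW
After move 2 (R): R=YYRR U=WGRG F=GOGY D=OBYB B=RBWB
After move 3 (U): U=RWGG F=YYGY R=RBRR B=OWWB L=GOOW
After move 4 (R): R=RRRB U=RYGY F=YBGB D=OWYO B=GWWB
After move 5 (F'): F=BBYG U=RYRR R=WROB D=OWYO L=GYOG
After move 6 (R): R=OWBR U=RBRG F=BWYO D=OWYG B=RWYB
Query 1: R[2] = B
Query 2: D[1] = W
Query 3: R[0] = O
Query 4: B[3] = B
Query 5: L[2] = O

Answer: B W O B O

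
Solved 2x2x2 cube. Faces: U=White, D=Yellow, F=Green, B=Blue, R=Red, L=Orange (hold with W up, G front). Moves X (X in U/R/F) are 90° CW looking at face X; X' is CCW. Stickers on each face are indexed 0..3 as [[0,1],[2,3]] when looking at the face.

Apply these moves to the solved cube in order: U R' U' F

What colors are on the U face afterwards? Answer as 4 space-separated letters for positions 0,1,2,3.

After move 1 (U): U=WWWW F=RRGG R=BBRR B=OOBB L=GGOO
After move 2 (R'): R=BRBR U=WBWO F=RWGW D=YRYG B=YOYB
After move 3 (U'): U=BOWW F=GGGW R=RWBR B=BRYB L=YOOO
After move 4 (F): F=GGWG U=BOOO R=WWWR D=BRYG L=YYOR
Query: U face = BOOO

Answer: B O O O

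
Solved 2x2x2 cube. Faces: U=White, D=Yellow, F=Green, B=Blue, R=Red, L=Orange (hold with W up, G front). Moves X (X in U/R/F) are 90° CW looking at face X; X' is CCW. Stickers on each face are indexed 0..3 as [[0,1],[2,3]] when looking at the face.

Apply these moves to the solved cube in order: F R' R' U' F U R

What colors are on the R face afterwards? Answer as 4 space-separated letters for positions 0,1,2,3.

Answer: O R W W

Derivation:
After move 1 (F): F=GGGG U=WWOO R=WRWR D=RRYY L=OYOY
After move 2 (R'): R=RRWW U=WBOB F=GWGO D=RGYG B=YBRB
After move 3 (R'): R=RWRW U=WROY F=GBGB D=RWYO B=GBGB
After move 4 (U'): U=RYWO F=OYGB R=GBRW B=RWGB L=GBOY
After move 5 (F): F=GOBY U=RYYB R=WBOW D=RGYO L=GROW
After move 6 (U): U=YRBY F=WBBY R=RWOW B=GRGB L=GOOW
After move 7 (R): R=ORWW U=YBBY F=WGBO D=RGYG B=YRRB
Query: R face = ORWW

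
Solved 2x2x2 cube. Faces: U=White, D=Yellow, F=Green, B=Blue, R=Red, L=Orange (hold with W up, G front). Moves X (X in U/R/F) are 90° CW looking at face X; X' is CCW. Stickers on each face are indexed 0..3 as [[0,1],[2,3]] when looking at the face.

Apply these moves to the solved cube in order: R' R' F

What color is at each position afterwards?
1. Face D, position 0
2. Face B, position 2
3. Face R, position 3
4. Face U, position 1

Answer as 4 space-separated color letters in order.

After move 1 (R'): R=RRRR U=WBWB F=GWGW D=YGYG B=YBYB
After move 2 (R'): R=RRRR U=WYWY F=GBGB D=YWYW B=GBGB
After move 3 (F): F=GGBB U=WYOO R=WRYR D=RRYW L=OYOW
Query 1: D[0] = R
Query 2: B[2] = G
Query 3: R[3] = R
Query 4: U[1] = Y

Answer: R G R Y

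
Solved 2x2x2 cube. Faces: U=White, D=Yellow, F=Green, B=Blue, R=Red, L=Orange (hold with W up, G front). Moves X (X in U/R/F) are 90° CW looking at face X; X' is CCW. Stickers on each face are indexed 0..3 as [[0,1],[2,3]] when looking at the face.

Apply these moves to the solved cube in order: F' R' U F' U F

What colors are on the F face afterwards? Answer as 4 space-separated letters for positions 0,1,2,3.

After move 1 (F'): F=GGGG U=WWRR R=YRYR D=OOYY L=OWOW
After move 2 (R'): R=RRYY U=WBRB F=GWGR D=OGYG B=YBOB
After move 3 (U): U=RWBB F=RRGR R=YBYY B=OWOB L=GWOW
After move 4 (F'): F=RRRG U=RWYY R=GBOY D=WWYG L=GBOB
After move 5 (U): U=YRYW F=GBRG R=OWOY B=GBOB L=RROB
After move 6 (F): F=RGGB U=YRBR R=YWWY D=OOYG L=RWOW
Query: F face = RGGB

Answer: R G G B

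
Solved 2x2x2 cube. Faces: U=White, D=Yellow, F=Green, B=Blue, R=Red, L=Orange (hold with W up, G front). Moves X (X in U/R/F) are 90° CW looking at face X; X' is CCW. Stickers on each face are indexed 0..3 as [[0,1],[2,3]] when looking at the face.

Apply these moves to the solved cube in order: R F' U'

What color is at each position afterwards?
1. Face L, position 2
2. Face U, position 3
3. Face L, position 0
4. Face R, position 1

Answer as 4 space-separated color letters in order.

After move 1 (R): R=RRRR U=WGWG F=GYGY D=YBYB B=WBWB
After move 2 (F'): F=YYGG U=WGRR R=BRYR D=OOYB L=OGOW
After move 3 (U'): U=GRWR F=OGGG R=YYYR B=BRWB L=WBOW
Query 1: L[2] = O
Query 2: U[3] = R
Query 3: L[0] = W
Query 4: R[1] = Y

Answer: O R W Y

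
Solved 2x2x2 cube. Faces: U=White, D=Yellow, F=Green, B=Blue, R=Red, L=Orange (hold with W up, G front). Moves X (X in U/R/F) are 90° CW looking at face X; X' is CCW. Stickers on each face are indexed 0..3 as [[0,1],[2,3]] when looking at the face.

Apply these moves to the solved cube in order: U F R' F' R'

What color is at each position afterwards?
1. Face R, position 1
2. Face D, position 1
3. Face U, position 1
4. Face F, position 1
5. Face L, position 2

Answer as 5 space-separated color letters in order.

After move 1 (U): U=WWWW F=RRGG R=BBRR B=OOBB L=GGOO
After move 2 (F): F=GRGR U=WWOG R=WBWR D=RBYY L=GYOY
After move 3 (R'): R=BRWW U=WBOO F=GWGG D=RRYR B=YOBB
After move 4 (F'): F=WGGG U=WBBW R=RRRW D=YYYR L=GOOO
After move 5 (R'): R=RWRR U=WBBY F=WBGW D=YGYG B=ROYB
Query 1: R[1] = W
Query 2: D[1] = G
Query 3: U[1] = B
Query 4: F[1] = B
Query 5: L[2] = O

Answer: W G B B O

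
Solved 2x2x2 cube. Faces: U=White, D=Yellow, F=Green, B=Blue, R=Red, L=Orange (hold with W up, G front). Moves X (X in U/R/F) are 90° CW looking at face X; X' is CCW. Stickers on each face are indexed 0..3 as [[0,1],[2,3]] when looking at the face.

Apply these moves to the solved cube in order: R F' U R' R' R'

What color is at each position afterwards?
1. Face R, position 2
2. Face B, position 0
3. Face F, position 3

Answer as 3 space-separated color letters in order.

Answer: R G B

Derivation:
After move 1 (R): R=RRRR U=WGWG F=GYGY D=YBYB B=WBWB
After move 2 (F'): F=YYGG U=WGRR R=BRYR D=OOYB L=OGOW
After move 3 (U): U=RWRG F=BRGG R=WBYR B=OGWB L=YYOW
After move 4 (R'): R=BRWY U=RWRO F=BWGG D=ORYG B=BGOB
After move 5 (R'): R=RYBW U=RORB F=BWGO D=OWYG B=GGRB
After move 6 (R'): R=YWRB U=RRRG F=BOGB D=OWYO B=GGWB
Query 1: R[2] = R
Query 2: B[0] = G
Query 3: F[3] = B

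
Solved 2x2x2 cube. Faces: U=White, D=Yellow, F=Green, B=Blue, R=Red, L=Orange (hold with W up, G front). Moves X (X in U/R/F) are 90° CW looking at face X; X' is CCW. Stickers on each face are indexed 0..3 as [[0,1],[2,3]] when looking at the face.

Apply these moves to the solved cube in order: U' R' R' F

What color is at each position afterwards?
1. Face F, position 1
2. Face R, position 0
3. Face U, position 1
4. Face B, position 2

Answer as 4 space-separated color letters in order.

After move 1 (U'): U=WWWW F=OOGG R=GGRR B=RRBB L=BBOO
After move 2 (R'): R=GRGR U=WBWR F=OWGW D=YOYG B=YRYB
After move 3 (R'): R=RRGG U=WYWY F=OBGR D=YWYW B=GROB
After move 4 (F): F=GORB U=WYOB R=WRYG D=GRYW L=BYOW
Query 1: F[1] = O
Query 2: R[0] = W
Query 3: U[1] = Y
Query 4: B[2] = O

Answer: O W Y O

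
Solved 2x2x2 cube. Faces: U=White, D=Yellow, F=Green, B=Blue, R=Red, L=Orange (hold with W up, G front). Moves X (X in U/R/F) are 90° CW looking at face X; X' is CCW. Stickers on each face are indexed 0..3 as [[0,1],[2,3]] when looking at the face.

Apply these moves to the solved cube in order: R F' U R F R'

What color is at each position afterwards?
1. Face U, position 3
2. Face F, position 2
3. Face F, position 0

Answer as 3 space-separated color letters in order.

Answer: G B G

Derivation:
After move 1 (R): R=RRRR U=WGWG F=GYGY D=YBYB B=WBWB
After move 2 (F'): F=YYGG U=WGRR R=BRYR D=OOYB L=OGOW
After move 3 (U): U=RWRG F=BRGG R=WBYR B=OGWB L=YYOW
After move 4 (R): R=YWRB U=RRRG F=BOGB D=OWYO B=GGWB
After move 5 (F): F=GBBO U=RRWY R=RWGB D=RYYO L=YOOW
After move 6 (R'): R=WBRG U=RWWG F=GRBY D=RBYO B=OGYB
Query 1: U[3] = G
Query 2: F[2] = B
Query 3: F[0] = G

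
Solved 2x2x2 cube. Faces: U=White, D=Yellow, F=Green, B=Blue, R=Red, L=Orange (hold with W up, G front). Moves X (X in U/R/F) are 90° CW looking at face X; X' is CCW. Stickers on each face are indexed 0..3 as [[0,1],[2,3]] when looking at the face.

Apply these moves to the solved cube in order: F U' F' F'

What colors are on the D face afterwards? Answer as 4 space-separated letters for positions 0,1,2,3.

After move 1 (F): F=GGGG U=WWOO R=WRWR D=RRYY L=OYOY
After move 2 (U'): U=WOWO F=OYGG R=GGWR B=WRBB L=BBOY
After move 3 (F'): F=YGOG U=WOGW R=RGRR D=BYYY L=BOOW
After move 4 (F'): F=GGYO U=WORR R=YGBR D=OWYY L=BWOG
Query: D face = OWYY

Answer: O W Y Y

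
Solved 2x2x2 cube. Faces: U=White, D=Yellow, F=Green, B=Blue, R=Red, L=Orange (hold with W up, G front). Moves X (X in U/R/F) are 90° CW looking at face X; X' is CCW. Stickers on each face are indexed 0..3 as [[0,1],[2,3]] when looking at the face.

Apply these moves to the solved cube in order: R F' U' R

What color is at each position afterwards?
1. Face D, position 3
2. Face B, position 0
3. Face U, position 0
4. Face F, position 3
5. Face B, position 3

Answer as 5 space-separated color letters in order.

Answer: B R G B B

Derivation:
After move 1 (R): R=RRRR U=WGWG F=GYGY D=YBYB B=WBWB
After move 2 (F'): F=YYGG U=WGRR R=BRYR D=OOYB L=OGOW
After move 3 (U'): U=GRWR F=OGGG R=YYYR B=BRWB L=WBOW
After move 4 (R): R=YYRY U=GGWG F=OOGB D=OWYB B=RRRB
Query 1: D[3] = B
Query 2: B[0] = R
Query 3: U[0] = G
Query 4: F[3] = B
Query 5: B[3] = B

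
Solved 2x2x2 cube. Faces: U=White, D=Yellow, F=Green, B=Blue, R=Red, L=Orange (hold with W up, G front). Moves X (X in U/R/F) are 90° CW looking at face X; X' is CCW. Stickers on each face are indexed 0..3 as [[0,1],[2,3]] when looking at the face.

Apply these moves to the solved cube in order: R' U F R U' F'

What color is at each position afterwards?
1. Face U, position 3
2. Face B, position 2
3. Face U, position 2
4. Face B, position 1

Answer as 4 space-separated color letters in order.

Answer: R W G B

Derivation:
After move 1 (R'): R=RRRR U=WBWB F=GWGW D=YGYG B=YBYB
After move 2 (U): U=WWBB F=RRGW R=YBRR B=OOYB L=GWOO
After move 3 (F): F=GRWR U=WWOW R=BBBR D=RYYG L=GYOG
After move 4 (R): R=BBRB U=WROR F=GYWG D=RYYO B=WOWB
After move 5 (U'): U=RRWO F=GYWG R=GYRB B=BBWB L=WOOG
After move 6 (F'): F=YGGW U=RRGR R=YYRB D=OGYO L=WOOW
Query 1: U[3] = R
Query 2: B[2] = W
Query 3: U[2] = G
Query 4: B[1] = B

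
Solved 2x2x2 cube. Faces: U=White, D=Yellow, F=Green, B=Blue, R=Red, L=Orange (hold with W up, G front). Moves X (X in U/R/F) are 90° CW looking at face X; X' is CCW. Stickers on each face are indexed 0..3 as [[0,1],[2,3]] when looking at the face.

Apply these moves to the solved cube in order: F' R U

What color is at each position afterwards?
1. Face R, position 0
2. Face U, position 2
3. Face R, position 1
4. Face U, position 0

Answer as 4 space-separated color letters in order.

After move 1 (F'): F=GGGG U=WWRR R=YRYR D=OOYY L=OWOW
After move 2 (R): R=YYRR U=WGRG F=GOGY D=OBYB B=RBWB
After move 3 (U): U=RWGG F=YYGY R=RBRR B=OWWB L=GOOW
Query 1: R[0] = R
Query 2: U[2] = G
Query 3: R[1] = B
Query 4: U[0] = R

Answer: R G B R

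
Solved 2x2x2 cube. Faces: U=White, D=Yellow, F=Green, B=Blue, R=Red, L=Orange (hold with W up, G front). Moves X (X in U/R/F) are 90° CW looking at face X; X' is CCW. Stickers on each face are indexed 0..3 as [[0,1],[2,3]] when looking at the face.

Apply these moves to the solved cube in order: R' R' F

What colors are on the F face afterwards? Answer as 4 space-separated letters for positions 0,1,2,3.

After move 1 (R'): R=RRRR U=WBWB F=GWGW D=YGYG B=YBYB
After move 2 (R'): R=RRRR U=WYWY F=GBGB D=YWYW B=GBGB
After move 3 (F): F=GGBB U=WYOO R=WRYR D=RRYW L=OYOW
Query: F face = GGBB

Answer: G G B B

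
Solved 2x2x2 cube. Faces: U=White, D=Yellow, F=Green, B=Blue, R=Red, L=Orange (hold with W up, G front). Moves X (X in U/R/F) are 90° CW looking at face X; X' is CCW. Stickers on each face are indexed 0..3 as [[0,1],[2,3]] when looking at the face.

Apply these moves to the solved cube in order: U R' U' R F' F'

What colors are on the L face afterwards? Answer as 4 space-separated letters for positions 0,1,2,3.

Answer: Y R O B

Derivation:
After move 1 (U): U=WWWW F=RRGG R=BBRR B=OOBB L=GGOO
After move 2 (R'): R=BRBR U=WBWO F=RWGW D=YRYG B=YOYB
After move 3 (U'): U=BOWW F=GGGW R=RWBR B=BRYB L=YOOO
After move 4 (R): R=BRRW U=BGWW F=GRGG D=YYYB B=WROB
After move 5 (F'): F=RGGG U=BGBR R=YRYW D=OOYB L=YWOW
After move 6 (F'): F=GGRG U=BGYY R=OROW D=WWYB L=YROB
Query: L face = YROB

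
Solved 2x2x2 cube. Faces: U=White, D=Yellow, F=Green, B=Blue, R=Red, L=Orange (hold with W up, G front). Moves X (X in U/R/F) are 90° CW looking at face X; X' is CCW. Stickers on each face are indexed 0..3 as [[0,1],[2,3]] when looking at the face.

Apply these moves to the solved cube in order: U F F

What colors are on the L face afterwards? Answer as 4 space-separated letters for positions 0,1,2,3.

Answer: G R O B

Derivation:
After move 1 (U): U=WWWW F=RRGG R=BBRR B=OOBB L=GGOO
After move 2 (F): F=GRGR U=WWOG R=WBWR D=RBYY L=GYOY
After move 3 (F): F=GGRR U=WWYY R=OBGR D=WWYY L=GROB
Query: L face = GROB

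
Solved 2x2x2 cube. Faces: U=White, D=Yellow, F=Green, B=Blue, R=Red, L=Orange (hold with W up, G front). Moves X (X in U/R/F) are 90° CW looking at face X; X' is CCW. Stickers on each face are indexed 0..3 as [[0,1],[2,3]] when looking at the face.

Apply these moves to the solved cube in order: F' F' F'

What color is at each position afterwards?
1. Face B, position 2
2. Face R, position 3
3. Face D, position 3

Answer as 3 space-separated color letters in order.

Answer: B R Y

Derivation:
After move 1 (F'): F=GGGG U=WWRR R=YRYR D=OOYY L=OWOW
After move 2 (F'): F=GGGG U=WWYY R=OROR D=WWYY L=OROR
After move 3 (F'): F=GGGG U=WWOO R=WRWR D=RRYY L=OYOY
Query 1: B[2] = B
Query 2: R[3] = R
Query 3: D[3] = Y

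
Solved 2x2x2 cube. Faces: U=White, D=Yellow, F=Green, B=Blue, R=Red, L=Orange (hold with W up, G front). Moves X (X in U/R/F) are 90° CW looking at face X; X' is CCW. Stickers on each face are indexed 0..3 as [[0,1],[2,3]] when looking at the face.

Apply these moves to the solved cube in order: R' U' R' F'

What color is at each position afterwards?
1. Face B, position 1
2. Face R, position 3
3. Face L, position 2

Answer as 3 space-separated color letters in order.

Answer: R R O

Derivation:
After move 1 (R'): R=RRRR U=WBWB F=GWGW D=YGYG B=YBYB
After move 2 (U'): U=BBWW F=OOGW R=GWRR B=RRYB L=YBOO
After move 3 (R'): R=WRGR U=BYWR F=OBGW D=YOYW B=GRGB
After move 4 (F'): F=BWOG U=BYWG R=ORYR D=BOYW L=YROW
Query 1: B[1] = R
Query 2: R[3] = R
Query 3: L[2] = O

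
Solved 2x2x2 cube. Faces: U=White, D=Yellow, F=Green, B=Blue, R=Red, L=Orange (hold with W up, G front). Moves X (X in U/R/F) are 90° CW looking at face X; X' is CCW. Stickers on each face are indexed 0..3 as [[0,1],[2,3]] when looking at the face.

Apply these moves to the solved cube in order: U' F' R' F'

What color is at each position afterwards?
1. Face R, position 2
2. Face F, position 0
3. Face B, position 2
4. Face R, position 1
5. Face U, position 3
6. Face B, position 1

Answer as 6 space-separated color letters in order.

After move 1 (U'): U=WWWW F=OOGG R=GGRR B=RRBB L=BBOO
After move 2 (F'): F=OGOG U=WWGR R=YGYR D=BOYY L=BWOW
After move 3 (R'): R=GRYY U=WBGR F=OWOR D=BGYG B=YROB
After move 4 (F'): F=WROO U=WBGY R=GRBY D=WWYG L=BROG
Query 1: R[2] = B
Query 2: F[0] = W
Query 3: B[2] = O
Query 4: R[1] = R
Query 5: U[3] = Y
Query 6: B[1] = R

Answer: B W O R Y R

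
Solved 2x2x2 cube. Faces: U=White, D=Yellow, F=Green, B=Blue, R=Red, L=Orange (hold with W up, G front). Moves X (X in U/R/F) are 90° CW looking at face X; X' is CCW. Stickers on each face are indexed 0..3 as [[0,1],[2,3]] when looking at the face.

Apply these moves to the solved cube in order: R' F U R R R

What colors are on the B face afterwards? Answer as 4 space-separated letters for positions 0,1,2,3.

Answer: G Y R B

Derivation:
After move 1 (R'): R=RRRR U=WBWB F=GWGW D=YGYG B=YBYB
After move 2 (F): F=GGWW U=WBOO R=WRBR D=RRYG L=OYOG
After move 3 (U): U=OWOB F=WRWW R=YBBR B=OYYB L=GGOG
After move 4 (R): R=BYRB U=OROW F=WRWG D=RYYO B=BYWB
After move 5 (R): R=RBBY U=OROG F=WYWO D=RWYB B=WYRB
After move 6 (R): R=BRYB U=OYOO F=WWWB D=RRYW B=GYRB
Query: B face = GYRB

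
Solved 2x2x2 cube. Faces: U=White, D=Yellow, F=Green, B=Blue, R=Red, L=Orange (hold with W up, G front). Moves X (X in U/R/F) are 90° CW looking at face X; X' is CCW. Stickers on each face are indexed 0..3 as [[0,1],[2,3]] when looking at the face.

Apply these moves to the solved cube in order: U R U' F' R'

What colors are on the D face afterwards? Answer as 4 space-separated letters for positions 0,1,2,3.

Answer: O Y Y G

Derivation:
After move 1 (U): U=WWWW F=RRGG R=BBRR B=OOBB L=GGOO
After move 2 (R): R=RBRB U=WRWG F=RYGY D=YBYO B=WOWB
After move 3 (U'): U=RGWW F=GGGY R=RYRB B=RBWB L=WOOO
After move 4 (F'): F=GYGG U=RGRR R=BYYB D=OOYO L=WWOW
After move 5 (R'): R=YBBY U=RWRR F=GGGR D=OYYG B=OBOB
Query: D face = OYYG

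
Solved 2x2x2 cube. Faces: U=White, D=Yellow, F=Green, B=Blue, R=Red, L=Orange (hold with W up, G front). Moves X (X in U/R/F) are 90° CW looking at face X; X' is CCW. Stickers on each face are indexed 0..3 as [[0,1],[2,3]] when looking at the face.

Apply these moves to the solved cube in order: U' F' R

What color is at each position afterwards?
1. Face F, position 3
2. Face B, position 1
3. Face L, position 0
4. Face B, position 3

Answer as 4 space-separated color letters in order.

Answer: Y R B B

Derivation:
After move 1 (U'): U=WWWW F=OOGG R=GGRR B=RRBB L=BBOO
After move 2 (F'): F=OGOG U=WWGR R=YGYR D=BOYY L=BWOW
After move 3 (R): R=YYRG U=WGGG F=OOOY D=BBYR B=RRWB
Query 1: F[3] = Y
Query 2: B[1] = R
Query 3: L[0] = B
Query 4: B[3] = B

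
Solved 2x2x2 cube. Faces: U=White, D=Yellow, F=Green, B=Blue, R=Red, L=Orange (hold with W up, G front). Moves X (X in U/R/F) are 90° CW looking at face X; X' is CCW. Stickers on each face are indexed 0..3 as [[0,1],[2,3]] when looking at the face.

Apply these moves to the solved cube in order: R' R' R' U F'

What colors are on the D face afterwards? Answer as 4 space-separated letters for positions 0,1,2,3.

After move 1 (R'): R=RRRR U=WBWB F=GWGW D=YGYG B=YBYB
After move 2 (R'): R=RRRR U=WYWY F=GBGB D=YWYW B=GBGB
After move 3 (R'): R=RRRR U=WGWG F=GYGY D=YBYB B=WBWB
After move 4 (U): U=WWGG F=RRGY R=WBRR B=OOWB L=GYOO
After move 5 (F'): F=RYRG U=WWWR R=BBYR D=YOYB L=GGOG
Query: D face = YOYB

Answer: Y O Y B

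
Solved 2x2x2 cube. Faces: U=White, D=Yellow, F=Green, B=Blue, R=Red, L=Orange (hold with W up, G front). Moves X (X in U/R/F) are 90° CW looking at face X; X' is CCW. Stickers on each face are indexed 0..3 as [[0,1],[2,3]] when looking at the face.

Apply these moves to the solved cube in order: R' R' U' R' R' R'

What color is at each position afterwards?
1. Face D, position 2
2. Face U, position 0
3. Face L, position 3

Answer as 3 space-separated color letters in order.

Answer: Y Y O

Derivation:
After move 1 (R'): R=RRRR U=WBWB F=GWGW D=YGYG B=YBYB
After move 2 (R'): R=RRRR U=WYWY F=GBGB D=YWYW B=GBGB
After move 3 (U'): U=YYWW F=OOGB R=GBRR B=RRGB L=GBOO
After move 4 (R'): R=BRGR U=YGWR F=OYGW D=YOYB B=WRWB
After move 5 (R'): R=RRBG U=YWWW F=OGGR D=YYYW B=BROB
After move 6 (R'): R=RGRB U=YOWB F=OWGW D=YGYR B=WRYB
Query 1: D[2] = Y
Query 2: U[0] = Y
Query 3: L[3] = O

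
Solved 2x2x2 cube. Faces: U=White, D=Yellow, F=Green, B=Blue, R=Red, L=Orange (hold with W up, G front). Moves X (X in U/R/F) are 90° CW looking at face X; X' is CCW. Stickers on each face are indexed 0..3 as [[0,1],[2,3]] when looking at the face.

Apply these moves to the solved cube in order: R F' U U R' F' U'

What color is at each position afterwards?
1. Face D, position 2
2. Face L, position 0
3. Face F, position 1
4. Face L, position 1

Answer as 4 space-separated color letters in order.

After move 1 (R): R=RRRR U=WGWG F=GYGY D=YBYB B=WBWB
After move 2 (F'): F=YYGG U=WGRR R=BRYR D=OOYB L=OGOW
After move 3 (U): U=RWRG F=BRGG R=WBYR B=OGWB L=YYOW
After move 4 (U): U=RRGW F=WBGG R=OGYR B=YYWB L=BROW
After move 5 (R'): R=GROY U=RWGY F=WRGW D=OBYG B=BYOB
After move 6 (F'): F=RWWG U=RWGO R=BROY D=RWYG L=BYOG
After move 7 (U'): U=WORG F=BYWG R=RWOY B=BROB L=BYOG
Query 1: D[2] = Y
Query 2: L[0] = B
Query 3: F[1] = Y
Query 4: L[1] = Y

Answer: Y B Y Y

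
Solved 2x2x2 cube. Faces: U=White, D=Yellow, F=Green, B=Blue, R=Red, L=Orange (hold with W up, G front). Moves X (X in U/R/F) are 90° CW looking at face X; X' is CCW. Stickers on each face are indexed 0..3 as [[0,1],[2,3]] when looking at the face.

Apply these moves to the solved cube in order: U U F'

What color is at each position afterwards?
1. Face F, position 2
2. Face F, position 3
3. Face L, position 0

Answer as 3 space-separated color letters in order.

Answer: B G R

Derivation:
After move 1 (U): U=WWWW F=RRGG R=BBRR B=OOBB L=GGOO
After move 2 (U): U=WWWW F=BBGG R=OORR B=GGBB L=RROO
After move 3 (F'): F=BGBG U=WWOR R=YOYR D=ROYY L=RWOW
Query 1: F[2] = B
Query 2: F[3] = G
Query 3: L[0] = R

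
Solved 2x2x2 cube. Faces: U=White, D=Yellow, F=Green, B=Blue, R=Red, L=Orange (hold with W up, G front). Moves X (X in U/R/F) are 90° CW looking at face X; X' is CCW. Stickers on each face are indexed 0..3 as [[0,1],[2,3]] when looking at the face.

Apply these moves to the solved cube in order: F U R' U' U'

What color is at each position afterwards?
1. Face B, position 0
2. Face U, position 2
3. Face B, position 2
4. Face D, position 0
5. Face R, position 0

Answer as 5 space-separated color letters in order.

After move 1 (F): F=GGGG U=WWOO R=WRWR D=RRYY L=OYOY
After move 2 (U): U=OWOW F=WRGG R=BBWR B=OYBB L=GGOY
After move 3 (R'): R=BRBW U=OBOO F=WWGW D=RRYG B=YYRB
After move 4 (U'): U=BOOO F=GGGW R=WWBW B=BRRB L=YYOY
After move 5 (U'): U=OOBO F=YYGW R=GGBW B=WWRB L=BROY
Query 1: B[0] = W
Query 2: U[2] = B
Query 3: B[2] = R
Query 4: D[0] = R
Query 5: R[0] = G

Answer: W B R R G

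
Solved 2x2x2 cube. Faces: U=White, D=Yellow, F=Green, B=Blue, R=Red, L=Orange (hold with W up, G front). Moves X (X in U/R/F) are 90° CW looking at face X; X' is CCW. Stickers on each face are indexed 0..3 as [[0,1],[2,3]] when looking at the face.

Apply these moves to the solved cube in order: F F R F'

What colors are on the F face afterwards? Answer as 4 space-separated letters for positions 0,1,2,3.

After move 1 (F): F=GGGG U=WWOO R=WRWR D=RRYY L=OYOY
After move 2 (F): F=GGGG U=WWYY R=OROR D=WWYY L=OROR
After move 3 (R): R=OORR U=WGYG F=GWGY D=WBYB B=YBWB
After move 4 (F'): F=WYGG U=WGOR R=BOWR D=RRYB L=OGOY
Query: F face = WYGG

Answer: W Y G G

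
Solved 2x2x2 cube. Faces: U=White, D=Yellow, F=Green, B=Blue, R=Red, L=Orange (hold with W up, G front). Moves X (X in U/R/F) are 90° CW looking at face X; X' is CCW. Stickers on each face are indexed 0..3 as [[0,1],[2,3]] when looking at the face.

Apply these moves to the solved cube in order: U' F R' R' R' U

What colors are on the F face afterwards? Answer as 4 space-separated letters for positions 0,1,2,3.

After move 1 (U'): U=WWWW F=OOGG R=GGRR B=RRBB L=BBOO
After move 2 (F): F=GOGO U=WWOB R=WGWR D=RGYY L=BYOY
After move 3 (R'): R=GRWW U=WBOR F=GWGB D=ROYO B=YRGB
After move 4 (R'): R=RWGW U=WGOY F=GBGR D=RWYB B=OROB
After move 5 (R'): R=WWRG U=WOOO F=GGGY D=RBYR B=BRWB
After move 6 (U): U=OWOO F=WWGY R=BRRG B=BYWB L=GGOY
Query: F face = WWGY

Answer: W W G Y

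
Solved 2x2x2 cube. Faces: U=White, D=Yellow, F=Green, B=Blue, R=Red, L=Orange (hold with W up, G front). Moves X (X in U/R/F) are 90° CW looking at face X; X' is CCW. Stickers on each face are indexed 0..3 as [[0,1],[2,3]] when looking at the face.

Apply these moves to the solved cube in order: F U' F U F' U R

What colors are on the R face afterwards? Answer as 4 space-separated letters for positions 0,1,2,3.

Answer: W B R R

Derivation:
After move 1 (F): F=GGGG U=WWOO R=WRWR D=RRYY L=OYOY
After move 2 (U'): U=WOWO F=OYGG R=GGWR B=WRBB L=BBOY
After move 3 (F): F=GOGY U=WOYB R=WGOR D=WGYY L=BROR
After move 4 (U): U=YWBO F=WGGY R=WROR B=BRBB L=GOOR
After move 5 (F'): F=GYWG U=YWWO R=GRWR D=ORYY L=GOOB
After move 6 (U): U=WYOW F=GRWG R=BRWR B=GOBB L=GYOB
After move 7 (R): R=WBRR U=WROG F=GRWY D=OBYG B=WOYB
Query: R face = WBRR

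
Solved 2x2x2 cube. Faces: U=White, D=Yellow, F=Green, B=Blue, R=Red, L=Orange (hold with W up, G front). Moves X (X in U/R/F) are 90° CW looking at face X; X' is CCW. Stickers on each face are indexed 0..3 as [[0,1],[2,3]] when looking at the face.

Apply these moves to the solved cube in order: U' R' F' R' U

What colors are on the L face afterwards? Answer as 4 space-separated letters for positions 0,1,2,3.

After move 1 (U'): U=WWWW F=OOGG R=GGRR B=RRBB L=BBOO
After move 2 (R'): R=GRGR U=WBWR F=OWGW D=YOYG B=YRYB
After move 3 (F'): F=WWOG U=WBGG R=ORYR D=BOYG L=BROW
After move 4 (R'): R=RROY U=WYGY F=WBOG D=BWYG B=GROB
After move 5 (U): U=GWYY F=RROG R=GROY B=BROB L=WBOW
Query: L face = WBOW

Answer: W B O W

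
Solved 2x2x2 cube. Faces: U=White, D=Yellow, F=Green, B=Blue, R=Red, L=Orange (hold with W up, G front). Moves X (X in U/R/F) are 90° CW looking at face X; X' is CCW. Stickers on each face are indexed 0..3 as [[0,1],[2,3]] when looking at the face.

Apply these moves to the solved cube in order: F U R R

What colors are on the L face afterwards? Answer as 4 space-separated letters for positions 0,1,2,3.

Answer: G G O Y

Derivation:
After move 1 (F): F=GGGG U=WWOO R=WRWR D=RRYY L=OYOY
After move 2 (U): U=OWOW F=WRGG R=BBWR B=OYBB L=GGOY
After move 3 (R): R=WBRB U=OROG F=WRGY D=RBYO B=WYWB
After move 4 (R): R=RWBB U=OROY F=WBGO D=RWYW B=GYRB
Query: L face = GGOY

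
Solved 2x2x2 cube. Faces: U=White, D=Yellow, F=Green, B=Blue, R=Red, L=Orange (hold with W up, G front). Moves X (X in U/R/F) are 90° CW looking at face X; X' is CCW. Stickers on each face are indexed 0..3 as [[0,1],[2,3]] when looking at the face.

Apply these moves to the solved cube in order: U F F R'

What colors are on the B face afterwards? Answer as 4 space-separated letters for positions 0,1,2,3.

After move 1 (U): U=WWWW F=RRGG R=BBRR B=OOBB L=GGOO
After move 2 (F): F=GRGR U=WWOG R=WBWR D=RBYY L=GYOY
After move 3 (F): F=GGRR U=WWYY R=OBGR D=WWYY L=GROB
After move 4 (R'): R=BROG U=WBYO F=GWRY D=WGYR B=YOWB
Query: B face = YOWB

Answer: Y O W B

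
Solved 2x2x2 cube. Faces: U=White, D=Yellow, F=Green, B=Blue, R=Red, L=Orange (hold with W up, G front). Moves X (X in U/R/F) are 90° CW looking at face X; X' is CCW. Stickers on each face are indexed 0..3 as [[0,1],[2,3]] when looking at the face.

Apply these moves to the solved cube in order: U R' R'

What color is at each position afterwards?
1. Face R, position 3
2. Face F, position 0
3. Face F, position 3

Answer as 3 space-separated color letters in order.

After move 1 (U): U=WWWW F=RRGG R=BBRR B=OOBB L=GGOO
After move 2 (R'): R=BRBR U=WBWO F=RWGW D=YRYG B=YOYB
After move 3 (R'): R=RRBB U=WYWY F=RBGO D=YWYW B=GORB
Query 1: R[3] = B
Query 2: F[0] = R
Query 3: F[3] = O

Answer: B R O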